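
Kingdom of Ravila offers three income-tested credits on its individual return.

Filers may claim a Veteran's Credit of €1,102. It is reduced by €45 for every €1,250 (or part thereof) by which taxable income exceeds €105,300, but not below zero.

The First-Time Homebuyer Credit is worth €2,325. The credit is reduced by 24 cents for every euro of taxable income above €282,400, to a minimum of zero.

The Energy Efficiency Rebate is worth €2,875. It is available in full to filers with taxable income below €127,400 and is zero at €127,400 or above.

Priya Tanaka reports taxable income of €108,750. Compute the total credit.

Veteran's Credit: income exceeds €105,300 by €3,450, which is 3 full-or-partial €1,250 increments; reduction = 3 × €45 = €135, leaving €967.
First-Time Homebuyer Credit: €108,750 is at or below the €282,400 threshold, so the full €2,325 applies.
Energy Efficiency Rebate: €108,750 is below the €127,400 cutoff, so the full €2,875 applies.
Total: €967 + €2,325 + €2,875 = €6,167.

€6,167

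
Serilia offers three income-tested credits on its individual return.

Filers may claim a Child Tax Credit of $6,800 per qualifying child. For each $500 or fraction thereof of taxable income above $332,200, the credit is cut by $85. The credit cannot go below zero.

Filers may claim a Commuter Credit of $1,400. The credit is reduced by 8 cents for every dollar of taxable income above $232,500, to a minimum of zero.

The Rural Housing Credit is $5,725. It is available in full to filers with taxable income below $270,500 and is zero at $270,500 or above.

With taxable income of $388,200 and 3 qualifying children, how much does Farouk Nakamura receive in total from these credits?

Child Tax Credit: base = 3 × $6,800 = $20,400. income exceeds $332,200 by $56,000, which is 112 full-or-partial $500 increments; reduction = 112 × $85 = $9,520, leaving $10,880.
Commuter Credit: 8% of the $155,700 excess over $232,500 is $12,456 ≥ base, so the credit is $0.
Rural Housing Credit: $388,200 meets or exceeds the $270,500 cutoff, so the credit is $0.
Total: $10,880 + $0 + $0 = $10,880.

$10,880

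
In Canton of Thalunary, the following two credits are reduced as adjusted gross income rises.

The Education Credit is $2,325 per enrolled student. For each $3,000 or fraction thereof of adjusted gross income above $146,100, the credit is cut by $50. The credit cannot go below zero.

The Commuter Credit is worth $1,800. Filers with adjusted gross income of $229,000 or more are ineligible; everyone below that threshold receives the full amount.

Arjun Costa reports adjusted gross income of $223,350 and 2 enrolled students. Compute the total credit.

$5,150

Education Credit: base = 2 × $2,325 = $4,650. income exceeds $146,100 by $77,250, which is 26 full-or-partial $3,000 increments; reduction = 26 × $50 = $1,300, leaving $3,350.
Commuter Credit: $223,350 is below the $229,000 cutoff, so the full $1,800 applies.
Total: $3,350 + $1,800 = $5,150.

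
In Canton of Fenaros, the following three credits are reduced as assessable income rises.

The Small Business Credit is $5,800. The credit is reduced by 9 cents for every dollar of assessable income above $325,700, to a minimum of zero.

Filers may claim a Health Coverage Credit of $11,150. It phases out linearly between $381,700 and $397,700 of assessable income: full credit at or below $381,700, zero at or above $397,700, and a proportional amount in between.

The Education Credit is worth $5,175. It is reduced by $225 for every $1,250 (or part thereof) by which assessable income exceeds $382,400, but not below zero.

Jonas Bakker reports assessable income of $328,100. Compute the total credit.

Small Business Credit: 9% of the $2,400 excess over $325,700 is $216; credit = $5,800 − $216 = $5,584.
Health Coverage Credit: $328,100 is at or below the $381,700 threshold, so the full $11,150 applies.
Education Credit: $328,100 is at or below the $382,400 threshold, so the full $5,175 applies.
Total: $5,584 + $11,150 + $5,175 = $21,909.

$21,909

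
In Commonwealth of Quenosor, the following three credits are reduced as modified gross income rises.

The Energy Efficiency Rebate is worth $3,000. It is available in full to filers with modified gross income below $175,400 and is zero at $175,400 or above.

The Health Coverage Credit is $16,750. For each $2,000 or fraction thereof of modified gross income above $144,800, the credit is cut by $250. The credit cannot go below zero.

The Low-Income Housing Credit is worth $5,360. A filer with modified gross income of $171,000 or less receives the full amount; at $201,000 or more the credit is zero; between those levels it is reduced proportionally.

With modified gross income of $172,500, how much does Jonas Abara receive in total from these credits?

$21,342

Energy Efficiency Rebate: $172,500 is below the $175,400 cutoff, so the full $3,000 applies.
Health Coverage Credit: income exceeds $144,800 by $27,700, which is 14 full-or-partial $2,000 increments; reduction = 14 × $250 = $3,500, leaving $13,250.
Low-Income Housing Credit: $172,500 is $1,500 into a $30,000 phase-out range, leaving 28,500/30,000 of the credit: $5,360 × 28,500/30,000 = $5,092.
Total: $3,000 + $13,250 + $5,092 = $21,342.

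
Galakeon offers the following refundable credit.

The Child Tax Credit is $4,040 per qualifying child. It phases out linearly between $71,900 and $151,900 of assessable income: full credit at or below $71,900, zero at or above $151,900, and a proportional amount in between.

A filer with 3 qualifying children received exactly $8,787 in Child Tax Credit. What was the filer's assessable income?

$93,900

Full credit = 3 × $4,040 = $12,120.
$8,787 is 8,787/12,120 of the full $12,120, so 3,333/12,120 of the $80,000 range has been used: income = $71,900 + $80,000 × 3,333/12,120 = $93,900.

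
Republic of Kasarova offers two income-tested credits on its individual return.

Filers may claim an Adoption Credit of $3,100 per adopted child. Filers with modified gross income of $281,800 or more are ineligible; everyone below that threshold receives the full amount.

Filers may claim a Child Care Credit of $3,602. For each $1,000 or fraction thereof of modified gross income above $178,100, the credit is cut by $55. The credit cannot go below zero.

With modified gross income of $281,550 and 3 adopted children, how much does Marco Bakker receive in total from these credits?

$9,300

Adoption Credit: base = 3 × $3,100 = $9,300. $281,550 is below the $281,800 cutoff, so the full $9,300 applies.
Child Care Credit: income exceeds $178,100 by $103,450 → 104 increments × $55 = $5,720 ≥ base, so the credit is $0.
Total: $9,300 + $0 = $9,300.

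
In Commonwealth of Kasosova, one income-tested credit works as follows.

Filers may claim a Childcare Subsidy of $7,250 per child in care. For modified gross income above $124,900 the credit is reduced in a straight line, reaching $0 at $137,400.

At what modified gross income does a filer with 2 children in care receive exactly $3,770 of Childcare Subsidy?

Full credit = 2 × $7,250 = $14,500.
$3,770 is 3,770/14,500 of the full $14,500, so 10,730/14,500 of the $12,500 range has been used: income = $124,900 + $12,500 × 10,730/14,500 = $134,150.

$134,150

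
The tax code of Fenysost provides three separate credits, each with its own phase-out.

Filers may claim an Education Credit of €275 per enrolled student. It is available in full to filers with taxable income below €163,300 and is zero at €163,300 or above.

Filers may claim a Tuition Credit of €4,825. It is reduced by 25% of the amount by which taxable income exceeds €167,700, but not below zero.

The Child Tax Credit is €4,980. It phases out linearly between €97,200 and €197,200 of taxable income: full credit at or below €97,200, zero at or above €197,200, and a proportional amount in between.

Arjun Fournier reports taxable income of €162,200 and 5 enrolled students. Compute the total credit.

€7,943

Education Credit: base = 5 × €275 = €1,375. €162,200 is below the €163,300 cutoff, so the full €1,375 applies.
Tuition Credit: €162,200 is at or below the €167,700 threshold, so the full €4,825 applies.
Child Tax Credit: €162,200 is €65,000 into a €100,000 phase-out range, leaving 35,000/100,000 of the credit: €4,980 × 35,000/100,000 = €1,743.
Total: €1,375 + €4,825 + €1,743 = €7,943.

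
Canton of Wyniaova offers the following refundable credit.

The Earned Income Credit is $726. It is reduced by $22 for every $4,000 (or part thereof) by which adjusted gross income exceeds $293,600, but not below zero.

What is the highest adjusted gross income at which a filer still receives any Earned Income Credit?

$421,600

After 32 increments the reduction is 32 × $22 = $704, leaving $22; one more increment wipes it out. Increment 32 ends at excess 32 × $4,000 = $128,000, so the highest qualifying income is $293,600 + $128,000 = $421,600.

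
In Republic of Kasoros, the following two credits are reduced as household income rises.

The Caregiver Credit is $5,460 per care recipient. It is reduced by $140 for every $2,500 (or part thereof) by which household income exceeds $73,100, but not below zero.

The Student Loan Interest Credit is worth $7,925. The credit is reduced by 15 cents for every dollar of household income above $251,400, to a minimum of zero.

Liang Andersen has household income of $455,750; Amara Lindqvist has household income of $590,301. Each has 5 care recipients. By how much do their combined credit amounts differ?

Liang ($455,750): Caregiver Credit: base = 5 × $5,460 = $27,300. income exceeds $73,100 by $382,650, which is 154 full-or-partial $2,500 increments; reduction = 154 × $140 = $21,560, leaving $5,740. Student Loan Interest Credit: 15% of the $204,350 excess over $251,400 is $30,652.50 ≥ base, so the credit is $0. total $5,740 + $0 = $5,740
Amara ($590,301): Caregiver Credit: base = 5 × $5,460 = $27,300. income exceeds $73,100 by $517,201 → 207 increments × $140 = $28,980 ≥ base, so the credit is $0. Student Loan Interest Credit: 15% of the $338,901 excess over $251,400 is $50,835.15 ≥ base, so the credit is $0. total $0 + $0 = $0
Difference: |$5,740 − $0| = $5,740.

$5,740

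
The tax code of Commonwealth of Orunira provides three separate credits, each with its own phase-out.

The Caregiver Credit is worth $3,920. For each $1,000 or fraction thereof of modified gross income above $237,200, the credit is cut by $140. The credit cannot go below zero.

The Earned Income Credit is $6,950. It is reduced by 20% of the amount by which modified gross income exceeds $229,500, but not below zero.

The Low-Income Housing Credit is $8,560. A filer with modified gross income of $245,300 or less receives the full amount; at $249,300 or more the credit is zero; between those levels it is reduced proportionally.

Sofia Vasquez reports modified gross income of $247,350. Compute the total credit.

Caregiver Credit: income exceeds $237,200 by $10,150, which is 11 full-or-partial $1,000 increments; reduction = 11 × $140 = $1,540, leaving $2,380.
Earned Income Credit: 20% of the $17,850 excess over $229,500 is $3,570; credit = $6,950 − $3,570 = $3,380.
Low-Income Housing Credit: $247,350 is $2,050 into a $4,000 phase-out range, leaving 1,950/4,000 of the credit: $8,560 × 1,950/4,000 = $4,173.
Total: $2,380 + $3,380 + $4,173 = $9,933.

$9,933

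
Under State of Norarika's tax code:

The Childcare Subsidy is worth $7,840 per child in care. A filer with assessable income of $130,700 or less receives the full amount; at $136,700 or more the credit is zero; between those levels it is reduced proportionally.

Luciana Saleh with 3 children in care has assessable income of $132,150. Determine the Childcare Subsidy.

Childcare Subsidy: base = 3 × $7,840 = $23,520. $132,150 is $1,450 into a $6,000 phase-out range, leaving 4,550/6,000 of the credit: $23,520 × 4,550/6,000 = $17,836.

$17,836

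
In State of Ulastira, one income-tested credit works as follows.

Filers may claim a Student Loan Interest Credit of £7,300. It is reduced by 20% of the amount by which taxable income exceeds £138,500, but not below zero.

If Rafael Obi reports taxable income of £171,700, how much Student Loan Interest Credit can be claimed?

£660

Student Loan Interest Credit: 20% of the £33,200 excess over £138,500 is £6,640; credit = £7,300 − £6,640 = £660.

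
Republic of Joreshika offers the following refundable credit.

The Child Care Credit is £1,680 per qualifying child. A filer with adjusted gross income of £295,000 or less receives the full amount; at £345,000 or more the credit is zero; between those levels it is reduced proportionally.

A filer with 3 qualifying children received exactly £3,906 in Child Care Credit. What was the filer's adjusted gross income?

£306,250

Full credit = 3 × £1,680 = £5,040.
£3,906 is 3,906/5,040 of the full £5,040, so 1,134/5,040 of the £50,000 range has been used: income = £295,000 + £50,000 × 1,134/5,040 = £306,250.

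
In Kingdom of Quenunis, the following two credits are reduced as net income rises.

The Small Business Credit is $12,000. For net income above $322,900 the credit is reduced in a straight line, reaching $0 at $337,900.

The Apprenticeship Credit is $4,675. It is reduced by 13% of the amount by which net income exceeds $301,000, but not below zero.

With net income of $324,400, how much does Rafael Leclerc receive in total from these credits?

$12,433

Small Business Credit: $324,400 is $1,500 into a $15,000 phase-out range, leaving 13,500/15,000 of the credit: $12,000 × 13,500/15,000 = $10,800.
Apprenticeship Credit: 13% of the $23,400 excess over $301,000 is $3,042; credit = $4,675 − $3,042 = $1,633.
Total: $10,800 + $1,633 = $12,433.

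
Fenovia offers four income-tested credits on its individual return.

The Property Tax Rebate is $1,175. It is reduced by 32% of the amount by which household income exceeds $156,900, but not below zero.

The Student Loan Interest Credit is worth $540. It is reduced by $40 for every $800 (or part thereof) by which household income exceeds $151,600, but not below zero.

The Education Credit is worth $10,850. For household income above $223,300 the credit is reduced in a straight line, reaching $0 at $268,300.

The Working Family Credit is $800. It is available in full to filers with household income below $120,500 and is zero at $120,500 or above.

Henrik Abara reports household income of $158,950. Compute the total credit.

Property Tax Rebate: 32% of the $2,050 excess over $156,900 is $656; credit = $1,175 − $656 = $519.
Student Loan Interest Credit: income exceeds $151,600 by $7,350, which is 10 full-or-partial $800 increments; reduction = 10 × $40 = $400, leaving $140.
Education Credit: $158,950 is at or below the $223,300 threshold, so the full $10,850 applies.
Working Family Credit: $158,950 meets or exceeds the $120,500 cutoff, so the credit is $0.
Total: $519 + $140 + $10,850 + $0 = $11,509.

$11,509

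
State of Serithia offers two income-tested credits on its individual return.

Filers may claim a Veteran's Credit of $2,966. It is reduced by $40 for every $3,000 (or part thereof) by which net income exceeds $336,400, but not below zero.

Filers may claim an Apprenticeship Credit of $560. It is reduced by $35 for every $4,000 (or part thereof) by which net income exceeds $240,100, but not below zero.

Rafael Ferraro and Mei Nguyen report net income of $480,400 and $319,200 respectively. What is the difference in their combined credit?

$1,920

Rafael ($480,400): Veteran's Credit: income exceeds $336,400 by $144,000, which is 48 full-or-partial $3,000 increments; reduction = 48 × $40 = $1,920, leaving $1,046. Apprenticeship Credit: income exceeds $240,100 by $240,300 → 61 increments × $35 = $2,135 ≥ base, so the credit is $0. total $1,046 + $0 = $1,046
Mei ($319,200): Veteran's Credit: $319,200 is at or below the $336,400 threshold, so the full $2,966 applies. Apprenticeship Credit: income exceeds $240,100 by $79,100 → 20 increments × $35 = $700 ≥ base, so the credit is $0. total $2,966 + $0 = $2,966
Difference: |$1,046 − $2,966| = $1,920.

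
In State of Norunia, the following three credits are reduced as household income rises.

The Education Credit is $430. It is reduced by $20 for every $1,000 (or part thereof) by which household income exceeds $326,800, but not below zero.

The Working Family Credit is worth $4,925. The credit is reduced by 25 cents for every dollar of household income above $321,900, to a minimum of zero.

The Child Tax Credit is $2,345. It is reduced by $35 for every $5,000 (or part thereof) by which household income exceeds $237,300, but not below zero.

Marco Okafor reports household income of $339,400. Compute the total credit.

Education Credit: income exceeds $326,800 by $12,600, which is 13 full-or-partial $1,000 increments; reduction = 13 × $20 = $260, leaving $170.
Working Family Credit: 25% of the $17,500 excess over $321,900 is $4,375; credit = $4,925 − $4,375 = $550.
Child Tax Credit: income exceeds $237,300 by $102,100, which is 21 full-or-partial $5,000 increments; reduction = 21 × $35 = $735, leaving $1,610.
Total: $170 + $550 + $1,610 = $2,330.

$2,330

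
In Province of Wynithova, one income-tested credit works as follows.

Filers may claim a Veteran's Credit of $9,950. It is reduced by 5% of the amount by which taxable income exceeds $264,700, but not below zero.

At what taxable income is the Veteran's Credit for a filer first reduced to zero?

The credit falls by 5% of each dollar above $264,700, so it reaches zero when the excess is $9,950 / 5% = $199,000: income = $264,700 + $199,000 = $463,700.

$463,700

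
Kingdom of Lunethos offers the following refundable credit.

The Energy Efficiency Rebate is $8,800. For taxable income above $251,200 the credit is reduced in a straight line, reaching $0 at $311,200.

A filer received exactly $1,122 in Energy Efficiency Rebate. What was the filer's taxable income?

$1,122 is 1,122/8,800 of the full $8,800, so 7,678/8,800 of the $60,000 range has been used: income = $251,200 + $60,000 × 7,678/8,800 = $303,550.

$303,550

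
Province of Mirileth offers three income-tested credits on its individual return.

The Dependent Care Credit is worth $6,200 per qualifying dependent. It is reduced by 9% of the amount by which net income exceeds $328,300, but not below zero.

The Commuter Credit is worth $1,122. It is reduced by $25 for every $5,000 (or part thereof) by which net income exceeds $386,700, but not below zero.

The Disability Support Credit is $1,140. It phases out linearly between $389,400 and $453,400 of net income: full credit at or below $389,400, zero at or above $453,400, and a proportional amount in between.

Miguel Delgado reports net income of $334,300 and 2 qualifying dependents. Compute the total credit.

$14,122

Dependent Care Credit: base = 2 × $6,200 = $12,400. 9% of the $6,000 excess over $328,300 is $540; credit = $12,400 − $540 = $11,860.
Commuter Credit: $334,300 is at or below the $386,700 threshold, so the full $1,122 applies.
Disability Support Credit: $334,300 is at or below the $389,400 threshold, so the full $1,140 applies.
Total: $11,860 + $1,122 + $1,140 = $14,122.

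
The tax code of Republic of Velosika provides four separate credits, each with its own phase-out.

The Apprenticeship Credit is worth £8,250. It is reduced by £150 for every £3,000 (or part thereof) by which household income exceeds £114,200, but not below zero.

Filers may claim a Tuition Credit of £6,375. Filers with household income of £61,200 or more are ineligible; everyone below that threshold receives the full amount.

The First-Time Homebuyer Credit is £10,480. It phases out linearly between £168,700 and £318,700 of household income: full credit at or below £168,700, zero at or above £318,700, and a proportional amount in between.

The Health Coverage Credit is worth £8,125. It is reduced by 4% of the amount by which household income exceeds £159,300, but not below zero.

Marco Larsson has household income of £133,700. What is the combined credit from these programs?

£25,805

Apprenticeship Credit: income exceeds £114,200 by £19,500, which is 7 full-or-partial £3,000 increments; reduction = 7 × £150 = £1,050, leaving £7,200.
Tuition Credit: £133,700 meets or exceeds the £61,200 cutoff, so the credit is £0.
First-Time Homebuyer Credit: £133,700 is at or below the £168,700 threshold, so the full £10,480 applies.
Health Coverage Credit: £133,700 is at or below the £159,300 threshold, so the full £8,125 applies.
Total: £7,200 + £0 + £10,480 + £8,125 = £25,805.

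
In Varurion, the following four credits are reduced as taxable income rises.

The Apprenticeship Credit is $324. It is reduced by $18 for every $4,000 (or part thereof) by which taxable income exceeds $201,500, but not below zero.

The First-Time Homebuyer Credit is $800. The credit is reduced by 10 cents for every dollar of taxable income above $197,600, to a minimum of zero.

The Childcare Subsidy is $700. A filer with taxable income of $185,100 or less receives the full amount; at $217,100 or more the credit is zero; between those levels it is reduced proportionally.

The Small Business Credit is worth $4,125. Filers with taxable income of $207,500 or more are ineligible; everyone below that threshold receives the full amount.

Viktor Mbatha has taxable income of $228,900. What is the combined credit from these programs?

$198

Apprenticeship Credit: income exceeds $201,500 by $27,400, which is 7 full-or-partial $4,000 increments; reduction = 7 × $18 = $126, leaving $198.
First-Time Homebuyer Credit: 10% of the $31,300 excess over $197,600 is $3,130 ≥ base, so the credit is $0.
Childcare Subsidy: $228,900 is at or above $217,100, so the credit is $0.
Small Business Credit: $228,900 meets or exceeds the $207,500 cutoff, so the credit is $0.
Total: $198 + $0 + $0 + $0 = $198.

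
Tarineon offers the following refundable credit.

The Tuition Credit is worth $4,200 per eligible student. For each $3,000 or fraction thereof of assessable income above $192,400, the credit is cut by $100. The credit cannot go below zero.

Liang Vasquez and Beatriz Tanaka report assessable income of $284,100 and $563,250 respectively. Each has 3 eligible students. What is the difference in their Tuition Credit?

Liang ($284,100): Tuition Credit: base = 3 × $4,200 = $12,600. income exceeds $192,400 by $91,700, which is 31 full-or-partial $3,000 increments; reduction = 31 × $100 = $3,100, leaving $9,500.
Beatriz ($563,250): Tuition Credit: base = 3 × $4,200 = $12,600. income exceeds $192,400 by $370,850, which is 124 full-or-partial $3,000 increments; reduction = 124 × $100 = $12,400, leaving $200.
Difference: |$9,500 − $200| = $9,300.

$9,300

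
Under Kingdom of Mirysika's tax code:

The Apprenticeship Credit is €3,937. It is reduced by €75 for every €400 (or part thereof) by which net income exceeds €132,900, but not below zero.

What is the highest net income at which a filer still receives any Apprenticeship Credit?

€153,700

After 52 increments the reduction is 52 × €75 = €3,900, leaving €37; one more increment wipes it out. Increment 52 ends at excess 52 × €400 = €20,800, so the highest qualifying income is €132,900 + €20,800 = €153,700.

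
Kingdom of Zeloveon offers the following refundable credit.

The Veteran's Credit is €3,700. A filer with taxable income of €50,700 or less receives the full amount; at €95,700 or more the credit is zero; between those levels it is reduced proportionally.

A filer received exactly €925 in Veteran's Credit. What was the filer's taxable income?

€925 is 925/3,700 of the full €3,700, so 2,775/3,700 of the €45,000 range has been used: income = €50,700 + €45,000 × 2,775/3,700 = €84,450.

€84,450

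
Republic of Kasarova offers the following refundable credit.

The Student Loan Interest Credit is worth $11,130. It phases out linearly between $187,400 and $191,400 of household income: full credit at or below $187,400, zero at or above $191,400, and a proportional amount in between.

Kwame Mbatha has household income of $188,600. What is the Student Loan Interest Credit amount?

Student Loan Interest Credit: $188,600 is $1,200 into a $4,000 phase-out range, leaving 2,800/4,000 of the credit: $11,130 × 2,800/4,000 = $7,791.

$7,791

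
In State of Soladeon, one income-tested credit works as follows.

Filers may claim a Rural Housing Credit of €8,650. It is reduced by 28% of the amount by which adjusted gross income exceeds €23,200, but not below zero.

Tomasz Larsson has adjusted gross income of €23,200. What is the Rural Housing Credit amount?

€8,650

Rural Housing Credit: €23,200 is at or below the €23,200 threshold, so the full €8,650 applies.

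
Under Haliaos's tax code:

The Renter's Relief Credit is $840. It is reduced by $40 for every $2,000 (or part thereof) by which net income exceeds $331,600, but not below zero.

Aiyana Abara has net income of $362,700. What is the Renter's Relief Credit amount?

$200

Renter's Relief Credit: income exceeds $331,600 by $31,100, which is 16 full-or-partial $2,000 increments; reduction = 16 × $40 = $640, leaving $200.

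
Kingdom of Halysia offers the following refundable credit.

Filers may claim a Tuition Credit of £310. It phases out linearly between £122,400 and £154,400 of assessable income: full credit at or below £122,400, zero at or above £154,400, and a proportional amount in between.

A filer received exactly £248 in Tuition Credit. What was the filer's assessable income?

£128,800

£248 is 248/310 of the full £310, so 62/310 of the £32,000 range has been used: income = £122,400 + £32,000 × 62/310 = £128,800.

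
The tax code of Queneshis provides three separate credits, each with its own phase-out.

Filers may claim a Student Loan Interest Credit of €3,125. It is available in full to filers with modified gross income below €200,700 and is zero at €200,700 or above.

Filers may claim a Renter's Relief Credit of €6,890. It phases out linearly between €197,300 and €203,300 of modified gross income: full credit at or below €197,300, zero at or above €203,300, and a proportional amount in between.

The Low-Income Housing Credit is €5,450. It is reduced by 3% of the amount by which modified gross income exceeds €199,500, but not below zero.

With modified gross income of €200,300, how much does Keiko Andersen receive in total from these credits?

€11,996

Student Loan Interest Credit: €200,300 is below the €200,700 cutoff, so the full €3,125 applies.
Renter's Relief Credit: €200,300 is €3,000 into a €6,000 phase-out range, leaving 3,000/6,000 of the credit: €6,890 × 3,000/6,000 = €3,445.
Low-Income Housing Credit: 3% of the €800 excess over €199,500 is €24; credit = €5,450 − €24 = €5,426.
Total: €3,125 + €3,445 + €5,426 = €11,996.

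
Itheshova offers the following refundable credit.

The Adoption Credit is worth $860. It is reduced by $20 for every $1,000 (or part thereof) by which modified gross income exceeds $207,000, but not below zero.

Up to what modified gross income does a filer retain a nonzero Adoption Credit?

$249,000

After 42 increments the reduction is 42 × $20 = $840, leaving $20; one more increment wipes it out. Increment 42 ends at excess 42 × $1,000 = $42,000, so the highest qualifying income is $207,000 + $42,000 = $249,000.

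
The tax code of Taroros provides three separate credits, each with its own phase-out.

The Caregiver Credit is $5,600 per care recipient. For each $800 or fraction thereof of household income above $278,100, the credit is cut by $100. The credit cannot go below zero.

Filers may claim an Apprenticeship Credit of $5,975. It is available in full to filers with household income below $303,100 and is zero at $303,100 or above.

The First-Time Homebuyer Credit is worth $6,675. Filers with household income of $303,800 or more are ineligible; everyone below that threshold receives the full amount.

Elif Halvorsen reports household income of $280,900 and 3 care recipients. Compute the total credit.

$29,050

Caregiver Credit: base = 3 × $5,600 = $16,800. income exceeds $278,100 by $2,800, which is 4 full-or-partial $800 increments; reduction = 4 × $100 = $400, leaving $16,400.
Apprenticeship Credit: $280,900 is below the $303,100 cutoff, so the full $5,975 applies.
First-Time Homebuyer Credit: $280,900 is below the $303,800 cutoff, so the full $6,675 applies.
Total: $16,400 + $5,975 + $6,675 = $29,050.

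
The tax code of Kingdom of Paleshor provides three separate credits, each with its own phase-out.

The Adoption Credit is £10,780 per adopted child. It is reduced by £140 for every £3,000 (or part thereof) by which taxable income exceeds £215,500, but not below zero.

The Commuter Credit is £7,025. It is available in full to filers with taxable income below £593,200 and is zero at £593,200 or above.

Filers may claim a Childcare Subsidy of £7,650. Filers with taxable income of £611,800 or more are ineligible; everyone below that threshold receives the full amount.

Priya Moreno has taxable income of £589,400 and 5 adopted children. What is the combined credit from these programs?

Adoption Credit: base = 5 × £10,780 = £53,900. income exceeds £215,500 by £373,900, which is 125 full-or-partial £3,000 increments; reduction = 125 × £140 = £17,500, leaving £36,400.
Commuter Credit: £589,400 is below the £593,200 cutoff, so the full £7,025 applies.
Childcare Subsidy: £589,400 is below the £611,800 cutoff, so the full £7,650 applies.
Total: £36,400 + £7,025 + £7,650 = £51,075.

£51,075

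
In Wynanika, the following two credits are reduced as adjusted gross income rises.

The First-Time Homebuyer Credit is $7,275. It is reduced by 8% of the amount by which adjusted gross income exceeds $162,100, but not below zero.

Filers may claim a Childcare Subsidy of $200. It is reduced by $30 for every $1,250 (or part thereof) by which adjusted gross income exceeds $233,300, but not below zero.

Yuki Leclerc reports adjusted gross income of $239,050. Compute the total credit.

$1,169

First-Time Homebuyer Credit: 8% of the $76,950 excess over $162,100 is $6,156; credit = $7,275 − $6,156 = $1,119.
Childcare Subsidy: income exceeds $233,300 by $5,750, which is 5 full-or-partial $1,250 increments; reduction = 5 × $30 = $150, leaving $50.
Total: $1,119 + $50 = $1,169.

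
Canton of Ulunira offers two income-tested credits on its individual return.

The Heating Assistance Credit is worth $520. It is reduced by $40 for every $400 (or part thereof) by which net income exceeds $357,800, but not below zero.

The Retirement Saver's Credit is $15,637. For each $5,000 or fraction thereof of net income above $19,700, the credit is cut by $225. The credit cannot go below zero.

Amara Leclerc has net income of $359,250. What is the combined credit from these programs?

$697

Heating Assistance Credit: income exceeds $357,800 by $1,450, which is 4 full-or-partial $400 increments; reduction = 4 × $40 = $160, leaving $360.
Retirement Saver's Credit: income exceeds $19,700 by $339,550, which is 68 full-or-partial $5,000 increments; reduction = 68 × $225 = $15,300, leaving $337.
Total: $360 + $337 = $697.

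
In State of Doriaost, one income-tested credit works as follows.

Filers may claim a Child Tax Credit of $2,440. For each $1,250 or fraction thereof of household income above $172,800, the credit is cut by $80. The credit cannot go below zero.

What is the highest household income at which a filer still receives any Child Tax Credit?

$210,300

After 30 increments the reduction is 30 × $80 = $2,400, leaving $40; one more increment wipes it out. Increment 30 ends at excess 30 × $1,250 = $37,500, so the highest qualifying income is $172,800 + $37,500 = $210,300.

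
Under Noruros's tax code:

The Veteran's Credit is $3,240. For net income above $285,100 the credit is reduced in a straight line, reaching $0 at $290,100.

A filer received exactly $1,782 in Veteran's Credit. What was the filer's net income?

$287,350

$1,782 is 1,782/3,240 of the full $3,240, so 1,458/3,240 of the $5,000 range has been used: income = $285,100 + $5,000 × 1,458/3,240 = $287,350.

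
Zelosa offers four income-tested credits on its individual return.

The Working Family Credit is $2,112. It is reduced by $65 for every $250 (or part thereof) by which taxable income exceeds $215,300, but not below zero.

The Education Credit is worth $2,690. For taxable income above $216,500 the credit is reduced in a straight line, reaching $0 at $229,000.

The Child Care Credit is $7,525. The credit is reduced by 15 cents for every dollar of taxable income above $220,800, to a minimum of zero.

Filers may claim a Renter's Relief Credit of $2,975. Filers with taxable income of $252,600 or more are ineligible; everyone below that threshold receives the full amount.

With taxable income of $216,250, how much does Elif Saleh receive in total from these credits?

Working Family Credit: income exceeds $215,300 by $950, which is 4 full-or-partial $250 increments; reduction = 4 × $65 = $260, leaving $1,852.
Education Credit: $216,250 is at or below the $216,500 threshold, so the full $2,690 applies.
Child Care Credit: $216,250 is at or below the $220,800 threshold, so the full $7,525 applies.
Renter's Relief Credit: $216,250 is below the $252,600 cutoff, so the full $2,975 applies.
Total: $1,852 + $2,690 + $7,525 + $2,975 = $15,042.

$15,042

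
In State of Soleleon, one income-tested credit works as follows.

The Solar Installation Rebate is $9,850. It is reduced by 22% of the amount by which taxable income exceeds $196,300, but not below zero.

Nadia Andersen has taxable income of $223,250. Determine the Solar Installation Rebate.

$3,921

Solar Installation Rebate: 22% of the $26,950 excess over $196,300 is $5,929; credit = $9,850 − $5,929 = $3,921.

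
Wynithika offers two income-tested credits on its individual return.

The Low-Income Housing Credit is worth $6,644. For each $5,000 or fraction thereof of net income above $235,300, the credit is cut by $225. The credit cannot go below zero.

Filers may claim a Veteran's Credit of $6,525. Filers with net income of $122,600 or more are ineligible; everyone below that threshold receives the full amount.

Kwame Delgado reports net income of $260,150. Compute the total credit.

$5,519

Low-Income Housing Credit: income exceeds $235,300 by $24,850, which is 5 full-or-partial $5,000 increments; reduction = 5 × $225 = $1,125, leaving $5,519.
Veteran's Credit: $260,150 meets or exceeds the $122,600 cutoff, so the credit is $0.
Total: $5,519 + $0 = $5,519.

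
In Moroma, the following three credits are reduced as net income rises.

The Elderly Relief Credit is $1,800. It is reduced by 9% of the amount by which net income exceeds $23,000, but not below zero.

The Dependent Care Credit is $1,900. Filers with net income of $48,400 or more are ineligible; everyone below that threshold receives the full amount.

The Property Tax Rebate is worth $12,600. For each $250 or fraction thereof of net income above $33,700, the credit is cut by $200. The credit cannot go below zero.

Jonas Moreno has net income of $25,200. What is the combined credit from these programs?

$16,102

Elderly Relief Credit: 9% of the $2,200 excess over $23,000 is $198; credit = $1,800 − $198 = $1,602.
Dependent Care Credit: $25,200 is below the $48,400 cutoff, so the full $1,900 applies.
Property Tax Rebate: $25,200 is at or below the $33,700 threshold, so the full $12,600 applies.
Total: $1,602 + $1,900 + $12,600 = $16,102.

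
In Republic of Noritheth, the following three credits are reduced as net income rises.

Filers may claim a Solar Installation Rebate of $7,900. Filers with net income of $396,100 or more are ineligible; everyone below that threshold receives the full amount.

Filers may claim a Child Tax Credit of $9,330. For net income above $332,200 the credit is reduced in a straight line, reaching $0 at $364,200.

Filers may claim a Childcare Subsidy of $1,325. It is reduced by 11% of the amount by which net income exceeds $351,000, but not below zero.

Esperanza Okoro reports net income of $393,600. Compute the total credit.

Solar Installation Rebate: $393,600 is below the $396,100 cutoff, so the full $7,900 applies.
Child Tax Credit: $393,600 is at or above $364,200, so the credit is $0.
Childcare Subsidy: 11% of the $42,600 excess over $351,000 is $4,686 ≥ base, so the credit is $0.
Total: $7,900 + $0 + $0 = $7,900.

$7,900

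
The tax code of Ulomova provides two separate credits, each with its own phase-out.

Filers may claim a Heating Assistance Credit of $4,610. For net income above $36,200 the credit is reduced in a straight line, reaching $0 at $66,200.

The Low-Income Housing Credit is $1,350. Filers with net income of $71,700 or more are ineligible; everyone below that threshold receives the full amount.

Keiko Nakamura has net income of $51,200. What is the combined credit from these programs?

Heating Assistance Credit: $51,200 is $15,000 into a $30,000 phase-out range, leaving 15,000/30,000 of the credit: $4,610 × 15,000/30,000 = $2,305.
Low-Income Housing Credit: $51,200 is below the $71,700 cutoff, so the full $1,350 applies.
Total: $2,305 + $1,350 = $3,655.

$3,655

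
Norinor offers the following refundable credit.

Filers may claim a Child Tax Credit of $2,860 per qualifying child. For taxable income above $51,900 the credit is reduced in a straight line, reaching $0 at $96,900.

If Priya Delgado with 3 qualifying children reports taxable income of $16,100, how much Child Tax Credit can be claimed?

$8,580

Child Tax Credit: base = 3 × $2,860 = $8,580. $16,100 is at or below the $51,900 threshold, so the full $8,580 applies.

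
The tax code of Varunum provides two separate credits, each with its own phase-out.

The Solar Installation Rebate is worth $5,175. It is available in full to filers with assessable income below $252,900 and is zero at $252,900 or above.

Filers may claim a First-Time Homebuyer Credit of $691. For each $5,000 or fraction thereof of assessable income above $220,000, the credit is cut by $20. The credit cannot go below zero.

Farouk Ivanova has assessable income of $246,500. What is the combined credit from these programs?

$5,746

Solar Installation Rebate: $246,500 is below the $252,900 cutoff, so the full $5,175 applies.
First-Time Homebuyer Credit: income exceeds $220,000 by $26,500, which is 6 full-or-partial $5,000 increments; reduction = 6 × $20 = $120, leaving $571.
Total: $5,175 + $571 = $5,746.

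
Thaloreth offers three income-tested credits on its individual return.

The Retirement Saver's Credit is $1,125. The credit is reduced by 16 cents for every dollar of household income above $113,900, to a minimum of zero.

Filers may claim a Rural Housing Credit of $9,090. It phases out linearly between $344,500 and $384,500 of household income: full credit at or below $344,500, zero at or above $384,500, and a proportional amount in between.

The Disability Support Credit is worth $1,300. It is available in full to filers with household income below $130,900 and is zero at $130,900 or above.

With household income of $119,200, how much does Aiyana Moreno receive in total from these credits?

$10,667

Retirement Saver's Credit: 16% of the $5,300 excess over $113,900 is $848; credit = $1,125 − $848 = $277.
Rural Housing Credit: $119,200 is at or below the $344,500 threshold, so the full $9,090 applies.
Disability Support Credit: $119,200 is below the $130,900 cutoff, so the full $1,300 applies.
Total: $277 + $9,090 + $1,300 = $10,667.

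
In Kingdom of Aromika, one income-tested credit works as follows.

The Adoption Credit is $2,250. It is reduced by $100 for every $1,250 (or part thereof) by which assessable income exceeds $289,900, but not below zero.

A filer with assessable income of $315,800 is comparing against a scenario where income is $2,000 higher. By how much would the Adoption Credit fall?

$150

At $315,800 — income exceeds $289,900 by $25,900, which is 21 full-or-partial $1,250 increments; reduction = 21 × $100 = $2,100, leaving $150.
At $317,800 — income exceeds $289,900 by $27,900 → 23 increments × $100 = $2,300 ≥ base, so the credit is $0.
Lost: $150 − $0 = $150.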